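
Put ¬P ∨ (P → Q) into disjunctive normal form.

¬P ∨ (P → Q)
≡ ¬P ∨ ¬P ∨ Q   [eliminate →]
≡ ¬P ∨ Q   [simplify]

¬P ∨ Q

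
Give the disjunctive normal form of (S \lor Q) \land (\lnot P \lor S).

S \lor (Q \land \lnot P)

(S \lor Q) \land (\lnot P \lor S)
⇔ (S \land \lnot P) \lor (S \land S) \lor (Q \land \lnot P) \lor (Q \land S)   [distribute \land over \lor]
⇔ S \lor (Q \land \lnot P)   [simplify]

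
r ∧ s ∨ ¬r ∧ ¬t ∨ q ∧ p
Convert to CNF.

r ∧ s ∨ ¬r ∧ ¬t ∨ q ∧ p
≡ (r ∨ ¬r ∨ q) ∧ (r ∨ ¬r ∨ p) ∧ (r ∨ ¬t ∨ q) ∧ (r ∨ ¬t ∨ p) ∧ (s ∨ ¬r ∨ q) ∧ (s ∨ ¬r ∨ p) ∧ (s ∨ ¬t ∨ q) ∧ (s ∨ ¬t ∨ p)   — distribute ∨ over ∧
≡ (r ∨ ¬t ∨ q) ∧ (r ∨ ¬t ∨ p) ∧ (s ∨ ¬r ∨ q) ∧ (s ∨ ¬r ∨ p) ∧ (s ∨ ¬t ∨ q) ∧ (s ∨ ¬t ∨ p)   — simplify

(r ∨ ¬t ∨ q) ∧ (r ∨ ¬t ∨ p) ∧ (s ∨ ¬r ∨ q) ∧ (s ∨ ¬r ∨ p) ∧ (s ∨ ¬t ∨ q) ∧ (s ∨ ¬t ∨ p)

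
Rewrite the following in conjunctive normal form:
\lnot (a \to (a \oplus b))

a \land (\lnot a \lor b)

\lnot (a \to (a \oplus b))
⇔ \lnot (\lnot a \lor (a \oplus b))   (eliminate \to)
⇔ \lnot (\lnot a \lor ((a \lor b) \land \lnot (a \land b)))   (expand \oplus)
⇔ \lnot \lnot a \land \lnot ((a \lor b) \land \lnot (a \land b))   (De Morgan)
⇔ a \land \lnot ((a \lor b) \land \lnot (a \land b))   (double negation)
⇔ a \land (\lnot (a \lor b) \lor \lnot \lnot (a \land b))   (De Morgan)
⇔ a \land ((\lnot a \land \lnot b) \lor \lnot \lnot (a \land b))   (De Morgan)
⇔ a \land ((\lnot a \land \lnot b) \lor (a \land b))   (double negation)
⇔ a \land (\lnot a \lor a) \land (\lnot a \lor b) \land (\lnot b \lor a) \land (\lnot b \lor b)   (distribute \lor over \land)
⇔ a \land (\lnot a \lor b)   (simplify)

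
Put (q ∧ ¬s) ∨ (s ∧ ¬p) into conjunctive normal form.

(q ∧ ¬s) ∨ (s ∧ ¬p)
≡ (q ∨ s) ∧ (q ∨ ¬p) ∧ (¬s ∨ s) ∧ (¬s ∨ ¬p)   [distribute ∨ over ∧]
≡ (q ∨ s) ∧ (q ∨ ¬p) ∧ (¬s ∨ ¬p)   [simplify]

(q ∨ s) ∧ (q ∨ ¬p) ∧ (¬s ∨ ¬p)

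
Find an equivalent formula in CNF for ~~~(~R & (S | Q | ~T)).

~~~(~R & (S | Q | ~T))
≡ ~(~R & (S | Q | ~T))   [double negation]
≡ ~~R | ~(S | Q | ~T)   [De Morgan]
≡ R | ~(S | Q | ~T)   [double negation]
≡ R | (~S & ~Q & ~~T)   [De Morgan]
≡ R | (~S & ~Q & T)   [double negation]
≡ (R | ~S) & (R | ~Q) & (R | T)   [distribute | over &]

(R | ~S) & (R | ~Q) & (R | T)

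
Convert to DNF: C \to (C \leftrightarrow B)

\lnot C \lor (B \land C)

C \to (C \leftrightarrow B)
≡ \lnot C \lor (C \leftrightarrow B)   [eliminate \to]
≡ \lnot C \lor ((C \to B) \land (B \to C))   [eliminate \leftrightarrow]
≡ \lnot C \lor ((\lnot C \lor B) \land (B \to C))   [eliminate \to]
≡ \lnot C \lor ((\lnot C \lor B) \land (\lnot B \lor C))   [eliminate \to]
≡ \lnot C \lor (\lnot C \land \lnot B) \lor (\lnot C \land C) \lor (B \land \lnot B) \lor (B \land C)   [distribute \land over \lor]
≡ \lnot C \lor (B \land C)   [simplify]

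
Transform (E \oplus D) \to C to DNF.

(\lnot E \land \lnot D) \lor (D \land E) \lor C

(E \oplus D) \to C
≡ \lnot (E \oplus D) \lor C   [eliminate \to]
≡ \lnot ((E \land \lnot D) \lor (\lnot E \land D)) \lor C   [expand \oplus]
≡ (\lnot (E \land \lnot D) \land \lnot (\lnot E \land D)) \lor C   [De Morgan]
≡ ((\lnot E \lor \lnot \lnot D) \land \lnot (\lnot E \land D)) \lor C   [De Morgan]
≡ ((\lnot E \lor D) \land \lnot (\lnot E \land D)) \lor C   [double negation]
≡ ((\lnot E \lor D) \land (\lnot \lnot E \lor \lnot D)) \lor C   [De Morgan]
≡ ((\lnot E \lor D) \land (E \lor \lnot D)) \lor C   [double negation]
≡ (\lnot E \land E) \lor (\lnot E \land \lnot D) \lor (D \land E) \lor (D \land \lnot D) \lor C   [distribute \land over \lor]
≡ (\lnot E \land \lnot D) \lor (D \land E) \lor C   [simplify]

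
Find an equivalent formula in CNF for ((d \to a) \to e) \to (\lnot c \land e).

((d \to a) \to e) \to (\lnot c \land e)
= \lnot ((d \to a) \to e) \lor (\lnot c \land e)   — eliminate \to
= \lnot (\lnot (d \to a) \lor e) \lor (\lnot c \land e)   — eliminate \to
= \lnot (\lnot (\lnot d \lor a) \lor e) \lor (\lnot c \land e)   — eliminate \to
= (\lnot \lnot (\lnot d \lor a) \land \lnot e) \lor (\lnot c \land e)   — De Morgan
= ((\lnot d \lor a) \land \lnot e) \lor (\lnot c \land e)   — double negation
= (\lnot d \lor a \lor \lnot c) \land (\lnot d \lor a \lor e) \land (\lnot e \lor \lnot c) \land (\lnot e \lor e)   — distribute \lor over \land
= (\lnot d \lor a \lor \lnot c) \land (\lnot d \lor a \lor e) \land (\lnot e \lor \lnot c)   — simplify

(\lnot d \lor a \lor \lnot c) \land (\lnot d \lor a \lor e) \land (\lnot e \lor \lnot c)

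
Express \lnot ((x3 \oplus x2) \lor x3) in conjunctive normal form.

\lnot ((x3 \oplus x2) \lor x3)
⇔ \lnot ((x3 \lor x2) \land \lnot (x3 \land x2) \lor x3)   (expand \oplus)
⇔ \lnot ((x3 \lor x2) \land \lnot (x3 \land x2)) \land \lnot x3   (De Morgan)
⇔ (\lnot (x3 \lor x2) \lor \lnot \lnot (x3 \land x2)) \land \lnot x3   (De Morgan)
⇔ (\lnot x3 \land \lnot x2 \lor \lnot \lnot (x3 \land x2)) \land \lnot x3   (De Morgan)
⇔ (\lnot x3 \land \lnot x2 \lor x3 \land x2) \land \lnot x3   (double negation)
⇔ (\lnot x3 \lor x3) \land (\lnot x3 \lor x2) \land (\lnot x2 \lor x3) \land (\lnot x2 \lor x2) \land \lnot x3   (distribute \lor over \land)
⇔ (\lnot x2 \lor x3) \land \lnot x3   (simplify)

(\lnot x2 \lor x3) \land \lnot x3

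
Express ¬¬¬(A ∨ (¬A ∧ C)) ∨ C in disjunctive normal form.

¬¬¬(A ∨ (¬A ∧ C)) ∨ C
= ¬(A ∨ (¬A ∧ C)) ∨ C   (double negation)
= (¬A ∧ ¬(¬A ∧ C)) ∨ C   (De Morgan)
= (¬A ∧ (¬¬A ∨ ¬C)) ∨ C   (De Morgan)
= (¬A ∧ (A ∨ ¬C)) ∨ C   (double negation)
= (¬A ∧ A) ∨ (¬A ∧ ¬C) ∨ C   (distribute ∧ over ∨)
= (¬A ∧ ¬C) ∨ C   (simplify)

(¬A ∧ ¬C) ∨ C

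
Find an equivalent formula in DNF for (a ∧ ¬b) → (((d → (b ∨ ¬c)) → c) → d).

¬a ∨ b ∨ ¬c ∨ d

(a ∧ ¬b) → (((d → (b ∨ ¬c)) → c) → d)
≡ ¬(a ∧ ¬b) ∨ (((d → (b ∨ ¬c)) → c) → d)   — eliminate →
≡ ¬(a ∧ ¬b) ∨ ¬((d → (b ∨ ¬c)) → c) ∨ d   — eliminate →
≡ ¬(a ∧ ¬b) ∨ ¬(¬(d → (b ∨ ¬c)) ∨ c) ∨ d   — eliminate →
≡ ¬(a ∧ ¬b) ∨ ¬(¬(¬d ∨ b ∨ ¬c) ∨ c) ∨ d   — eliminate →
≡ ¬a ∨ ¬¬b ∨ ¬(¬(¬d ∨ b ∨ ¬c) ∨ c) ∨ d   — De Morgan
≡ ¬a ∨ b ∨ ¬(¬(¬d ∨ b ∨ ¬c) ∨ c) ∨ d   — double negation
≡ ¬a ∨ b ∨ (¬¬(¬d ∨ b ∨ ¬c) ∧ ¬c) ∨ d   — De Morgan
≡ ¬a ∨ b ∨ ((¬d ∨ b ∨ ¬c) ∧ ¬c) ∨ d   — double negation
≡ ¬a ∨ b ∨ (¬d ∧ ¬c) ∨ (b ∧ ¬c) ∨ (¬c ∧ ¬c) ∨ d   — distribute ∧ over ∨
≡ ¬a ∨ b ∨ ¬c ∨ d   — simplify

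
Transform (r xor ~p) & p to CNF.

(r | ~p) & p

(r xor ~p) & p
≡ (r | ~p) & ~(r & ~p) & p   [expand xor]
≡ (r | ~p) & (~r | ~~p) & p   [De Morgan]
≡ (r | ~p) & (~r | p) & p   [double negation]
≡ (r | ~p) & p   [simplify]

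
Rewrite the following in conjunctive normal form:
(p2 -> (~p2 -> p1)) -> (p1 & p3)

(p2 | p1) & (p2 | p3) & (~p2 | p1) & (~p2 | p3) & (~p1 | p3)

(p2 -> (~p2 -> p1)) -> (p1 & p3)
⇔ ~(p2 -> (~p2 -> p1)) | (p1 & p3)   [eliminate ->]
⇔ ~(~p2 | (~p2 -> p1)) | (p1 & p3)   [eliminate ->]
⇔ ~(~p2 | ~~p2 | p1) | (p1 & p3)   [eliminate ->]
⇔ (~~p2 & ~~~p2 & ~p1) | (p1 & p3)   [De Morgan]
⇔ (p2 & ~~~p2 & ~p1) | (p1 & p3)   [double negation]
⇔ (p2 & ~p2 & ~p1) | (p1 & p3)   [double negation]
⇔ (p2 | p1) & (p2 | p3) & (~p2 | p1) & (~p2 | p3) & (~p1 | p1) & (~p1 | p3)   [distribute | over &]
⇔ (p2 | p1) & (p2 | p3) & (~p2 | p1) & (~p2 | p3) & (~p1 | p3)   [simplify]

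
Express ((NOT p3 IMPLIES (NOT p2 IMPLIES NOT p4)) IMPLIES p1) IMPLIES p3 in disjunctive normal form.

(p2 AND NOT p1) OR (NOT p4 AND NOT p1) OR p3

((NOT p3 IMPLIES (NOT p2 IMPLIES NOT p4)) IMPLIES p1) IMPLIES p3
≡ NOT ((NOT p3 IMPLIES (NOT p2 IMPLIES NOT p4)) IMPLIES p1) OR p3   [eliminate IMPLIES]
≡ NOT (NOT (NOT p3 IMPLIES (NOT p2 IMPLIES NOT p4)) OR p1) OR p3   [eliminate IMPLIES]
≡ NOT (NOT (NOT NOT p3 OR (NOT p2 IMPLIES NOT p4)) OR p1) OR p3   [eliminate IMPLIES]
≡ NOT (NOT (NOT NOT p3 OR NOT NOT p2 OR NOT p4) OR p1) OR p3   [eliminate IMPLIES]
≡ (NOT NOT (NOT NOT p3 OR NOT NOT p2 OR NOT p4) AND NOT p1) OR p3   [De Morgan]
≡ ((NOT NOT p3 OR NOT NOT p2 OR NOT p4) AND NOT p1) OR p3   [double negation]
≡ ((p3 OR NOT NOT p2 OR NOT p4) AND NOT p1) OR p3   [double negation]
≡ ((p3 OR p2 OR NOT p4) AND NOT p1) OR p3   [double negation]
≡ (p3 AND NOT p1) OR (p2 AND NOT p1) OR (NOT p4 AND NOT p1) OR p3   [distribute AND over OR]
≡ (p2 AND NOT p1) OR (NOT p4 AND NOT p1) OR p3   [simplify]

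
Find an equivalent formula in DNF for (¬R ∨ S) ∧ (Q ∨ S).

(¬R ∧ Q) ∨ S

(¬R ∨ S) ∧ (Q ∨ S)
≡ (¬R ∧ Q) ∨ (¬R ∧ S) ∨ (S ∧ Q) ∨ (S ∧ S)
≡ (¬R ∧ Q) ∨ S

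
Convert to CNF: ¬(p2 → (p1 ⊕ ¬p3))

¬(p2 → (p1 ⊕ ¬p3))
≡ ¬(¬p2 ∨ (p1 ⊕ ¬p3))   (eliminate →)
≡ ¬(¬p2 ∨ ((p1 ∨ ¬p3) ∧ ¬(p1 ∧ ¬p3)))   (expand ⊕)
≡ ¬¬p2 ∧ ¬((p1 ∨ ¬p3) ∧ ¬(p1 ∧ ¬p3))   (De Morgan)
≡ p2 ∧ ¬((p1 ∨ ¬p3) ∧ ¬(p1 ∧ ¬p3))   (double negation)
≡ p2 ∧ (¬(p1 ∨ ¬p3) ∨ ¬¬(p1 ∧ ¬p3))   (De Morgan)
≡ p2 ∧ ((¬p1 ∧ ¬¬p3) ∨ ¬¬(p1 ∧ ¬p3))   (De Morgan)
≡ p2 ∧ ((¬p1 ∧ p3) ∨ ¬¬(p1 ∧ ¬p3))   (double negation)
≡ p2 ∧ ((¬p1 ∧ p3) ∨ (p1 ∧ ¬p3))   (double negation)
≡ p2 ∧ (¬p1 ∨ p1) ∧ (¬p1 ∨ ¬p3) ∧ (p3 ∨ p1) ∧ (p3 ∨ ¬p3)   (distribute ∨ over ∧)
≡ p2 ∧ (¬p1 ∨ ¬p3) ∧ (p3 ∨ p1)   (simplify)

p2 ∧ (¬p1 ∨ ¬p3) ∧ (p3 ∨ p1)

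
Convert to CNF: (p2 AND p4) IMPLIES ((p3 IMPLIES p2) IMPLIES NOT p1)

(p2 AND p4) IMPLIES ((p3 IMPLIES p2) IMPLIES NOT p1)
≡ NOT (p2 AND p4) OR ((p3 IMPLIES p2) IMPLIES NOT p1)   (eliminate IMPLIES)
≡ NOT (p2 AND p4) OR NOT (p3 IMPLIES p2) OR NOT p1   (eliminate IMPLIES)
≡ NOT (p2 AND p4) OR NOT (NOT p3 OR p2) OR NOT p1   (eliminate IMPLIES)
≡ NOT p2 OR NOT p4 OR NOT (NOT p3 OR p2) OR NOT p1   (De Morgan)
≡ NOT p2 OR NOT p4 OR (NOT NOT p3 AND NOT p2) OR NOT p1   (De Morgan)
≡ NOT p2 OR NOT p4 OR (p3 AND NOT p2) OR NOT p1   (double negation)
≡ (NOT p2 OR NOT p4 OR p3 OR NOT p1) AND (NOT p2 OR NOT p4 OR NOT p2 OR NOT p1)   (distribute OR over AND)
≡ NOT p2 OR NOT p4 OR NOT p1   (simplify)

NOT p2 OR NOT p4 OR NOT p1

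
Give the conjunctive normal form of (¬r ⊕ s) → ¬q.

(r ∨ s ∨ ¬q) ∧ (¬s ∨ ¬r ∨ ¬q)

(¬r ⊕ s) → ¬q
= ¬(¬r ⊕ s) ∨ ¬q   (eliminate →)
= ¬((¬r ∨ s) ∧ ¬(¬r ∧ s)) ∨ ¬q   (expand ⊕)
= ¬(¬r ∨ s) ∨ ¬¬(¬r ∧ s) ∨ ¬q   (De Morgan)
= (¬¬r ∧ ¬s) ∨ ¬¬(¬r ∧ s) ∨ ¬q   (De Morgan)
= (r ∧ ¬s) ∨ ¬¬(¬r ∧ s) ∨ ¬q   (double negation)
= (r ∧ ¬s) ∨ (¬r ∧ s) ∨ ¬q   (double negation)
= (r ∨ ¬r ∨ ¬q) ∧ (r ∨ s ∨ ¬q) ∧ (¬s ∨ ¬r ∨ ¬q) ∧ (¬s ∨ s ∨ ¬q)   (distribute ∨ over ∧)
= (r ∨ s ∨ ¬q) ∧ (¬s ∨ ¬r ∨ ¬q)   (simplify)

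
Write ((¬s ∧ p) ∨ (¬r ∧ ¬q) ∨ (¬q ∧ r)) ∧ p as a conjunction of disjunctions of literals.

((¬s ∧ p) ∨ (¬r ∧ ¬q) ∨ (¬q ∧ r)) ∧ p
≡ (¬s ∨ ¬r ∨ ¬q) ∧ (¬s ∨ ¬r ∨ r) ∧ (¬s ∨ ¬q ∨ ¬q) ∧ (¬s ∨ ¬q ∨ r) ∧ (p ∨ ¬r ∨ ¬q) ∧ (p ∨ ¬r ∨ r) ∧ (p ∨ ¬q ∨ ¬q) ∧ (p ∨ ¬q ∨ r) ∧ p   [distribute ∨ over ∧]
≡ (¬s ∨ ¬q) ∧ p   [simplify]

(¬s ∨ ¬q) ∧ p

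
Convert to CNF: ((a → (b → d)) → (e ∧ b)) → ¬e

¬e ∨ ¬b

((a → (b → d)) → (e ∧ b)) → ¬e
⇔ ¬((a → (b → d)) → (e ∧ b)) ∨ ¬e
⇔ ¬(¬(a → (b → d)) ∨ (e ∧ b)) ∨ ¬e
⇔ ¬(¬(¬a ∨ (b → d)) ∨ (e ∧ b)) ∨ ¬e
⇔ ¬(¬(¬a ∨ ¬b ∨ d) ∨ (e ∧ b)) ∨ ¬e
⇔ (¬¬(¬a ∨ ¬b ∨ d) ∧ ¬(e ∧ b)) ∨ ¬e
⇔ ((¬a ∨ ¬b ∨ d) ∧ ¬(e ∧ b)) ∨ ¬e
⇔ ((¬a ∨ ¬b ∨ d) ∧ (¬e ∨ ¬b)) ∨ ¬e
⇔ (¬a ∨ ¬b ∨ d ∨ ¬e) ∧ (¬e ∨ ¬b ∨ ¬e)
⇔ ¬e ∨ ¬b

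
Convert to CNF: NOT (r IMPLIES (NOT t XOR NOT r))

NOT (r IMPLIES (NOT t XOR NOT r))
≡ NOT (NOT r OR (NOT t XOR NOT r))
≡ NOT (NOT r OR ((NOT t OR NOT r) AND NOT (NOT t AND NOT r)))
≡ NOT NOT r AND NOT ((NOT t OR NOT r) AND NOT (NOT t AND NOT r))
≡ r AND NOT ((NOT t OR NOT r) AND NOT (NOT t AND NOT r))
≡ r AND (NOT (NOT t OR NOT r) OR NOT NOT (NOT t AND NOT r))
≡ r AND ((NOT NOT t AND NOT NOT r) OR NOT NOT (NOT t AND NOT r))
≡ r AND ((t AND NOT NOT r) OR NOT NOT (NOT t AND NOT r))
≡ r AND ((t AND r) OR NOT NOT (NOT t AND NOT r))
≡ r AND ((t AND r) OR (NOT t AND NOT r))
≡ r AND (t OR NOT t) AND (t OR NOT r) AND (r OR NOT t) AND (r OR NOT r)
≡ r AND (t OR NOT r)

r AND (t OR NOT r)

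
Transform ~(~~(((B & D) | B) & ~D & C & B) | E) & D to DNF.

D & ~E

~(~~(((B & D) | B) & ~D & C & B) | E) & D
⇔ ~~~(((B & D) | B) & ~D & C & B) & ~E & D
⇔ ~(((B & D) | B) & ~D & C & B) & ~E & D
⇔ (~((B & D) | B) | ~~D | ~C | ~B) & ~E & D
⇔ ((~(B & D) & ~B) | ~~D | ~C | ~B) & ~E & D
⇔ (((~B | ~D) & ~B) | ~~D | ~C | ~B) & ~E & D
⇔ (((~B | ~D) & ~B) | D | ~C | ~B) & ~E & D
⇔ (~B & ~B & ~E & D) | (~D & ~B & ~E & D) | (D & ~E & D) | (~C & ~E & D) | (~B & ~E & D)
⇔ D & ~E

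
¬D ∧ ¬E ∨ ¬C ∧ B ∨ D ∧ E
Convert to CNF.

¬D ∧ ¬E ∨ ¬C ∧ B ∨ D ∧ E
⇔ (¬D ∨ ¬C ∨ D) ∧ (¬D ∨ ¬C ∨ E) ∧ (¬D ∨ B ∨ D) ∧ (¬D ∨ B ∨ E) ∧ (¬E ∨ ¬C ∨ D) ∧ (¬E ∨ ¬C ∨ E) ∧ (¬E ∨ B ∨ D) ∧ (¬E ∨ B ∨ E)
⇔ (¬D ∨ ¬C ∨ E) ∧ (¬D ∨ B ∨ E) ∧ (¬E ∨ ¬C ∨ D) ∧ (¬E ∨ B ∨ D)

(¬D ∨ ¬C ∨ E) ∧ (¬D ∨ B ∨ E) ∧ (¬E ∨ ¬C ∨ D) ∧ (¬E ∨ B ∨ D)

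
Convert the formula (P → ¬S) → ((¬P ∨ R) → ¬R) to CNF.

(P → ¬S) → ((¬P ∨ R) → ¬R)
= ¬(P → ¬S) ∨ ((¬P ∨ R) → ¬R)   (eliminate →)
= ¬(¬P ∨ ¬S) ∨ ((¬P ∨ R) → ¬R)   (eliminate →)
= ¬(¬P ∨ ¬S) ∨ ¬(¬P ∨ R) ∨ ¬R   (eliminate →)
= (¬¬P ∧ ¬¬S) ∨ ¬(¬P ∨ R) ∨ ¬R   (De Morgan)
= (P ∧ ¬¬S) ∨ ¬(¬P ∨ R) ∨ ¬R   (double negation)
= (P ∧ S) ∨ ¬(¬P ∨ R) ∨ ¬R   (double negation)
= (P ∧ S) ∨ (¬¬P ∧ ¬R) ∨ ¬R   (De Morgan)
= (P ∧ S) ∨ (P ∧ ¬R) ∨ ¬R   (double negation)
= (P ∨ P ∨ ¬R) ∧ (P ∨ ¬R ∨ ¬R) ∧ (S ∨ P ∨ ¬R) ∧ (S ∨ ¬R ∨ ¬R)   (distribute ∨ over ∧)
= (P ∨ ¬R) ∧ (S ∨ ¬R)   (simplify)

(P ∨ ¬R) ∧ (S ∨ ¬R)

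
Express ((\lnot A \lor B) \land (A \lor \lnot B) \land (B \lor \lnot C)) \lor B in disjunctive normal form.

((\lnot A \lor B) \land (A \lor \lnot B) \land (B \lor \lnot C)) \lor B
⇔ (\lnot A \land A \land B) \lor (\lnot A \land A \land \lnot C) \lor (\lnot A \land \lnot B \land B) \lor (\lnot A \land \lnot B \land \lnot C) \lor (B \land A \land B) \lor (B \land A \land \lnot C) \lor (B \land \lnot B \land B) \lor (B \land \lnot B \land \lnot C) \lor B   — distribute \land over \lor
⇔ (\lnot A \land \lnot B \land \lnot C) \lor B   — simplify

(\lnot A \land \lnot B \land \lnot C) \lor B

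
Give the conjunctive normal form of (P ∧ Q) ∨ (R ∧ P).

(P ∧ Q) ∨ (R ∧ P)
⇔ (P ∨ R) ∧ (P ∨ P) ∧ (Q ∨ R) ∧ (Q ∨ P)   [distribute ∨ over ∧]
⇔ P ∧ (Q ∨ R)   [simplify]

P ∧ (Q ∨ R)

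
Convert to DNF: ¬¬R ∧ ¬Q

R ∧ ¬Q

¬¬R ∧ ¬Q
≡ R ∧ ¬Q   (double negation)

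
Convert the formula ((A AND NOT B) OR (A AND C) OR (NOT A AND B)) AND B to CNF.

((A AND NOT B) OR (A AND C) OR (NOT A AND B)) AND B
⇔ (A OR A OR NOT A) AND (A OR A OR B) AND (A OR C OR NOT A) AND (A OR C OR B) AND (NOT B OR A OR NOT A) AND (NOT B OR A OR B) AND (NOT B OR C OR NOT A) AND (NOT B OR C OR B) AND B   (distribute OR over AND)
⇔ (NOT B OR C OR NOT A) AND B   (simplify)

(NOT B OR C OR NOT A) AND B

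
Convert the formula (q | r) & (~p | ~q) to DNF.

(q & ~p) | (r & ~p) | (r & ~q)

(q | r) & (~p | ~q)
≡ (q & ~p) | (q & ~q) | (r & ~p) | (r & ~q)   (distribute & over |)
≡ (q & ~p) | (r & ~p) | (r & ~q)   (simplify)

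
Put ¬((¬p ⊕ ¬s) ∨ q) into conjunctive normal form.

¬((¬p ⊕ ¬s) ∨ q)
≡ ¬(((¬p ∨ ¬s) ∧ ¬(¬p ∧ ¬s)) ∨ q)   — expand ⊕
≡ ¬((¬p ∨ ¬s) ∧ ¬(¬p ∧ ¬s)) ∧ ¬q   — De Morgan
≡ (¬(¬p ∨ ¬s) ∨ ¬¬(¬p ∧ ¬s)) ∧ ¬q   — De Morgan
≡ ((¬¬p ∧ ¬¬s) ∨ ¬¬(¬p ∧ ¬s)) ∧ ¬q   — De Morgan
≡ ((p ∧ ¬¬s) ∨ ¬¬(¬p ∧ ¬s)) ∧ ¬q   — double negation
≡ ((p ∧ s) ∨ ¬¬(¬p ∧ ¬s)) ∧ ¬q   — double negation
≡ ((p ∧ s) ∨ (¬p ∧ ¬s)) ∧ ¬q   — double negation
≡ (p ∨ ¬p) ∧ (p ∨ ¬s) ∧ (s ∨ ¬p) ∧ (s ∨ ¬s) ∧ ¬q   — distribute ∨ over ∧
≡ (p ∨ ¬s) ∧ (s ∨ ¬p) ∧ ¬q   — simplify

(p ∨ ¬s) ∧ (s ∨ ¬p) ∧ ¬q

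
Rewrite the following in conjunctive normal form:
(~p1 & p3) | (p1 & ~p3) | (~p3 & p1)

(~p1 & p3) | (p1 & ~p3) | (~p3 & p1)
≡ (~p1 | p1 | ~p3) & (~p1 | p1 | p1) & (~p1 | ~p3 | ~p3) & (~p1 | ~p3 | p1) & (p3 | p1 | ~p3) & (p3 | p1 | p1) & (p3 | ~p3 | ~p3) & (p3 | ~p3 | p1)   [distribute | over &]
≡ (~p1 | ~p3) & (p3 | p1)   [simplify]

(~p1 | ~p3) & (p3 | p1)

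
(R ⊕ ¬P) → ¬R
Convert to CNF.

¬R ∨ ¬P

(R ⊕ ¬P) → ¬R
≡ ¬(R ⊕ ¬P) ∨ ¬R   (eliminate →)
≡ ¬((R ∨ ¬P) ∧ ¬(R ∧ ¬P)) ∨ ¬R   (expand ⊕)
≡ ¬(R ∨ ¬P) ∨ ¬¬(R ∧ ¬P) ∨ ¬R   (De Morgan)
≡ (¬R ∧ ¬¬P) ∨ ¬¬(R ∧ ¬P) ∨ ¬R   (De Morgan)
≡ (¬R ∧ P) ∨ ¬¬(R ∧ ¬P) ∨ ¬R   (double negation)
≡ (¬R ∧ P) ∨ (R ∧ ¬P) ∨ ¬R   (double negation)
≡ (¬R ∨ R ∨ ¬R) ∧ (¬R ∨ ¬P ∨ ¬R) ∧ (P ∨ R ∨ ¬R) ∧ (P ∨ ¬P ∨ ¬R)   (distribute ∨ over ∧)
≡ ¬R ∨ ¬P   (simplify)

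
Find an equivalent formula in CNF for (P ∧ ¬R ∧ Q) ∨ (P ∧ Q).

P ∧ Q

(P ∧ ¬R ∧ Q) ∨ (P ∧ Q)
⇔ (P ∨ P) ∧ (P ∨ Q) ∧ (¬R ∨ P) ∧ (¬R ∨ Q) ∧ (Q ∨ P) ∧ (Q ∨ Q)
⇔ P ∧ Q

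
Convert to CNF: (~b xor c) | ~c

(~b xor c) | ~c
⇔ ((~b | c) & ~(~b & c)) | ~c   — expand xor
⇔ ((~b | c) & (~~b | ~c)) | ~c   — De Morgan
⇔ ((~b | c) & (b | ~c)) | ~c   — double negation
⇔ (~b | c | ~c) & (b | ~c | ~c)   — distribute | over &
⇔ b | ~c   — simplify

b | ~c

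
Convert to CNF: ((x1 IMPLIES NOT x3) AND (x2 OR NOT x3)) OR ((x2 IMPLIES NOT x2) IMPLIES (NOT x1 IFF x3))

NOT x1 OR NOT x3 OR x2

((x1 IMPLIES NOT x3) AND (x2 OR NOT x3)) OR ((x2 IMPLIES NOT x2) IMPLIES (NOT x1 IFF x3))
≡ ((NOT x1 OR NOT x3) AND (x2 OR NOT x3)) OR ((x2 IMPLIES NOT x2) IMPLIES (NOT x1 IFF x3))   — eliminate IMPLIES
≡ ((NOT x1 OR NOT x3) AND (x2 OR NOT x3)) OR NOT (x2 IMPLIES NOT x2) OR (NOT x1 IFF x3)   — eliminate IMPLIES
≡ ((NOT x1 OR NOT x3) AND (x2 OR NOT x3)) OR NOT (NOT x2 OR NOT x2) OR (NOT x1 IFF x3)   — eliminate IMPLIES
≡ ((NOT x1 OR NOT x3) AND (x2 OR NOT x3)) OR NOT (NOT x2 OR NOT x2) OR ((NOT x1 IMPLIES x3) AND (x3 IMPLIES NOT x1))   — eliminate IFF
≡ ((NOT x1 OR NOT x3) AND (x2 OR NOT x3)) OR NOT (NOT x2 OR NOT x2) OR ((NOT NOT x1 OR x3) AND (x3 IMPLIES NOT x1))   — eliminate IMPLIES
≡ ((NOT x1 OR NOT x3) AND (x2 OR NOT x3)) OR NOT (NOT x2 OR NOT x2) OR ((NOT NOT x1 OR x3) AND (NOT x3 OR NOT x1))   — eliminate IMPLIES
≡ ((NOT x1 OR NOT x3) AND (x2 OR NOT x3)) OR (NOT NOT x2 AND NOT NOT x2) OR ((NOT NOT x1 OR x3) AND (NOT x3 OR NOT x1))   — De Morgan
≡ ((NOT x1 OR NOT x3) AND (x2 OR NOT x3)) OR (x2 AND NOT NOT x2) OR ((NOT NOT x1 OR x3) AND (NOT x3 OR NOT x1))   — double negation
≡ ((NOT x1 OR NOT x3) AND (x2 OR NOT x3)) OR (x2 AND x2) OR ((NOT NOT x1 OR x3) AND (NOT x3 OR NOT x1))   — double negation
≡ ((NOT x1 OR NOT x3) AND (x2 OR NOT x3)) OR (x2 AND x2) OR ((x1 OR x3) AND (NOT x3 OR NOT x1))   — double negation
≡ (NOT x1 OR NOT x3 OR x2 OR x1 OR x3) AND (NOT x1 OR NOT x3 OR x2 OR NOT x3 OR NOT x1) AND (NOT x1 OR NOT x3 OR x2 OR x1 OR x3) AND (NOT x1 OR NOT x3 OR x2 OR NOT x3 OR NOT x1) AND (x2 OR NOT x3 OR x2 OR x1 OR x3) AND (x2 OR NOT x3 OR x2 OR NOT x3 OR NOT x1) AND (x2 OR NOT x3 OR x2 OR x1 OR x3) AND (x2 OR NOT x3 OR x2 OR NOT x3 OR NOT x1)   — distribute OR over AND
≡ NOT x1 OR NOT x3 OR x2   — simplify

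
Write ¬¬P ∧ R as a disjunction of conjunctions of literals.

P ∧ R

¬¬P ∧ R
= P ∧ R   (double negation)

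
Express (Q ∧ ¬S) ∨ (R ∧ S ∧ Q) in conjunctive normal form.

Q ∧ (¬S ∨ R)

(Q ∧ ¬S) ∨ (R ∧ S ∧ Q)
≡ (Q ∨ R) ∧ (Q ∨ S) ∧ (Q ∨ Q) ∧ (¬S ∨ R) ∧ (¬S ∨ S) ∧ (¬S ∨ Q)   — distribute ∨ over ∧
≡ Q ∧ (¬S ∨ R)   — simplify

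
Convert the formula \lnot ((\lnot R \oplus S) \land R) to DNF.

\lnot ((\lnot R \oplus S) \land R)
⇔ \lnot ((\lnot R \land \lnot S \lor \lnot \lnot R \land S) \land R)   — expand \oplus
⇔ \lnot (\lnot R \land \lnot S \lor \lnot \lnot R \land S) \lor \lnot R   — De Morgan
⇔ \lnot (\lnot R \land \lnot S) \land \lnot (\lnot \lnot R \land S) \lor \lnot R   — De Morgan
⇔ (\lnot \lnot R \lor \lnot \lnot S) \land \lnot (\lnot \lnot R \land S) \lor \lnot R   — De Morgan
⇔ (R \lor \lnot \lnot S) \land \lnot (\lnot \lnot R \land S) \lor \lnot R   — double negation
⇔ (R \lor S) \land \lnot (\lnot \lnot R \land S) \lor \lnot R   — double negation
⇔ (R \lor S) \land (\lnot \lnot \lnot R \lor \lnot S) \lor \lnot R   — De Morgan
⇔ (R \lor S) \land (\lnot R \lor \lnot S) \lor \lnot R   — double negation
⇔ R \land \lnot R \lor R \land \lnot S \lor S \land \lnot R \lor S \land \lnot S \lor \lnot R   — distribute \land over \lor
⇔ R \land \lnot S \lor \lnot R   — simplify

R \land \lnot S \lor \lnot R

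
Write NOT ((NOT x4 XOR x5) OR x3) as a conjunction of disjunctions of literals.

NOT ((NOT x4 XOR x5) OR x3)
⇔ NOT (((NOT x4 OR x5) AND NOT (NOT x4 AND x5)) OR x3)   — expand XOR
⇔ NOT ((NOT x4 OR x5) AND NOT (NOT x4 AND x5)) AND NOT x3   — De Morgan
⇔ (NOT (NOT x4 OR x5) OR NOT NOT (NOT x4 AND x5)) AND NOT x3   — De Morgan
⇔ ((NOT NOT x4 AND NOT x5) OR NOT NOT (NOT x4 AND x5)) AND NOT x3   — De Morgan
⇔ ((x4 AND NOT x5) OR NOT NOT (NOT x4 AND x5)) AND NOT x3   — double negation
⇔ ((x4 AND NOT x5) OR (NOT x4 AND x5)) AND NOT x3   — double negation
⇔ (x4 OR NOT x4) AND (x4 OR x5) AND (NOT x5 OR NOT x4) AND (NOT x5 OR x5) AND NOT x3   — distribute OR over AND
⇔ (x4 OR x5) AND (NOT x5 OR NOT x4) AND NOT x3   — simplify

(x4 OR x5) AND (NOT x5 OR NOT x4) AND NOT x3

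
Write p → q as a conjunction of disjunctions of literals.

¬p ∨ q

p → q
= ¬p ∨ q   (eliminate →)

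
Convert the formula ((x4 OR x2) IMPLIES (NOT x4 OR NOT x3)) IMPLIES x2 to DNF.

((x4 OR x2) IMPLIES (NOT x4 OR NOT x3)) IMPLIES x2
≡ NOT ((x4 OR x2) IMPLIES (NOT x4 OR NOT x3)) OR x2   [eliminate IMPLIES]
≡ NOT (NOT (x4 OR x2) OR NOT x4 OR NOT x3) OR x2   [eliminate IMPLIES]
≡ (NOT NOT (x4 OR x2) AND NOT NOT x4 AND NOT NOT x3) OR x2   [De Morgan]
≡ ((x4 OR x2) AND NOT NOT x4 AND NOT NOT x3) OR x2   [double negation]
≡ ((x4 OR x2) AND x4 AND NOT NOT x3) OR x2   [double negation]
≡ ((x4 OR x2) AND x4 AND x3) OR x2   [double negation]
≡ (x4 AND x4 AND x3) OR (x2 AND x4 AND x3) OR x2   [distribute AND over OR]
≡ (x4 AND x3) OR x2   [simplify]

(x4 AND x3) OR x2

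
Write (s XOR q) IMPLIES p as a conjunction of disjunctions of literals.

(s XOR q) IMPLIES p
≡ NOT (s XOR q) OR p
≡ NOT ((s OR q) AND NOT (s AND q)) OR p
≡ NOT (s OR q) OR NOT NOT (s AND q) OR p
≡ (NOT s AND NOT q) OR NOT NOT (s AND q) OR p
≡ (NOT s AND NOT q) OR (s AND q) OR p
≡ (NOT s OR s OR p) AND (NOT s OR q OR p) AND (NOT q OR s OR p) AND (NOT q OR q OR p)
≡ (NOT s OR q OR p) AND (NOT q OR s OR p)

(NOT s OR q OR p) AND (NOT q OR s OR p)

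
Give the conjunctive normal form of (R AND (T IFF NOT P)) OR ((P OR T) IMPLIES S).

(R AND (T IFF NOT P)) OR ((P OR T) IMPLIES S)
≡ (R AND (T IMPLIES NOT P) AND (NOT P IMPLIES T)) OR ((P OR T) IMPLIES S)   [eliminate IFF]
≡ (R AND (NOT T OR NOT P) AND (NOT P IMPLIES T)) OR ((P OR T) IMPLIES S)   [eliminate IMPLIES]
≡ (R AND (NOT T OR NOT P) AND (NOT NOT P OR T)) OR ((P OR T) IMPLIES S)   [eliminate IMPLIES]
≡ (R AND (NOT T OR NOT P) AND (NOT NOT P OR T)) OR NOT (P OR T) OR S   [eliminate IMPLIES]
≡ (R AND (NOT T OR NOT P) AND (P OR T)) OR NOT (P OR T) OR S   [double negation]
≡ (R AND (NOT T OR NOT P) AND (P OR T)) OR (NOT P AND NOT T) OR S   [De Morgan]
≡ (R OR NOT P OR S) AND (R OR NOT T OR S) AND (NOT T OR NOT P OR NOT P OR S) AND (NOT T OR NOT P OR NOT T OR S) AND (P OR T OR NOT P OR S) AND (P OR T OR NOT T OR S)   [distribute OR over AND]
≡ (R OR NOT P OR S) AND (R OR NOT T OR S) AND (NOT T OR NOT P OR S)   [simplify]

(R OR NOT P OR S) AND (R OR NOT T OR S) AND (NOT T OR NOT P OR S)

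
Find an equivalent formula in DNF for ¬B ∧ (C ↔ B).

¬B ∧ ¬C

¬B ∧ (C ↔ B)
= ¬B ∧ (C → B) ∧ (B → C)   [eliminate ↔]
= ¬B ∧ (¬C ∨ B) ∧ (B → C)   [eliminate →]
= ¬B ∧ (¬C ∨ B) ∧ (¬B ∨ C)   [eliminate →]
= (¬B ∧ ¬C ∧ ¬B) ∨ (¬B ∧ ¬C ∧ C) ∨ (¬B ∧ B ∧ ¬B) ∨ (¬B ∧ B ∧ C)   [distribute ∧ over ∨]
= ¬B ∧ ¬C   [simplify]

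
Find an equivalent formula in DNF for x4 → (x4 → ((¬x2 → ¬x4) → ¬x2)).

x4 → (x4 → ((¬x2 → ¬x4) → ¬x2))
⇔ ¬x4 ∨ (x4 → ((¬x2 → ¬x4) → ¬x2))   — eliminate →
⇔ ¬x4 ∨ ¬x4 ∨ ((¬x2 → ¬x4) → ¬x2)   — eliminate →
⇔ ¬x4 ∨ ¬x4 ∨ ¬(¬x2 → ¬x4) ∨ ¬x2   — eliminate →
⇔ ¬x4 ∨ ¬x4 ∨ ¬(¬¬x2 ∨ ¬x4) ∨ ¬x2   — eliminate →
⇔ ¬x4 ∨ ¬x4 ∨ (¬¬¬x2 ∧ ¬¬x4) ∨ ¬x2   — De Morgan
⇔ ¬x4 ∨ ¬x4 ∨ (¬x2 ∧ ¬¬x4) ∨ ¬x2   — double negation
⇔ ¬x4 ∨ ¬x4 ∨ (¬x2 ∧ x4) ∨ ¬x2   — double negation
⇔ ¬x4 ∨ ¬x2   — simplify

¬x4 ∨ ¬x2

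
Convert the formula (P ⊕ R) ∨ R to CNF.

(P ⊕ R) ∨ R
⇔ ((P ∨ R) ∧ ¬(P ∧ R)) ∨ R   — expand ⊕
⇔ ((P ∨ R) ∧ (¬P ∨ ¬R)) ∨ R   — De Morgan
⇔ (P ∨ R ∨ R) ∧ (¬P ∨ ¬R ∨ R)   — distribute ∨ over ∧
⇔ P ∨ R   — simplify

P ∨ R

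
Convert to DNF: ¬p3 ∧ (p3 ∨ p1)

¬p3 ∧ p1

¬p3 ∧ (p3 ∨ p1)
= ¬p3 ∧ p3 ∨ ¬p3 ∧ p1   [distribute ∧ over ∨]
= ¬p3 ∧ p1   [simplify]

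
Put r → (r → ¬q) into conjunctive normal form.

r → (r → ¬q)
≡ ¬r ∨ (r → ¬q)   [eliminate →]
≡ ¬r ∨ ¬r ∨ ¬q   [eliminate →]
≡ ¬r ∨ ¬q   [simplify]

¬r ∨ ¬q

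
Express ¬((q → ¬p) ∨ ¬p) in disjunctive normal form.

q ∧ p

¬((q → ¬p) ∨ ¬p)
≡ ¬(¬q ∨ ¬p ∨ ¬p)   — eliminate →
≡ ¬¬q ∧ ¬¬p ∧ ¬¬p   — De Morgan
≡ q ∧ ¬¬p ∧ ¬¬p   — double negation
≡ q ∧ p ∧ ¬¬p   — double negation
≡ q ∧ p ∧ p   — double negation
≡ q ∧ p   — simplify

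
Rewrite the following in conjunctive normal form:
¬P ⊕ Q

¬P ⊕ Q
≡ (¬P ∨ Q) ∧ ¬(¬P ∧ Q)   [expand ⊕]
≡ (¬P ∨ Q) ∧ (¬¬P ∨ ¬Q)   [De Morgan]
≡ (¬P ∨ Q) ∧ (P ∨ ¬Q)   [double negation]

(¬P ∨ Q) ∧ (P ∨ ¬Q)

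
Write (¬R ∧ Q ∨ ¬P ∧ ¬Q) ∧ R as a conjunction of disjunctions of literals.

(¬R ∨ ¬P) ∧ (¬R ∨ ¬Q) ∧ (Q ∨ ¬P) ∧ R

(¬R ∧ Q ∨ ¬P ∧ ¬Q) ∧ R
≡ (¬R ∨ ¬P) ∧ (¬R ∨ ¬Q) ∧ (Q ∨ ¬P) ∧ (Q ∨ ¬Q) ∧ R   (distribute ∨ over ∧)
≡ (¬R ∨ ¬P) ∧ (¬R ∨ ¬Q) ∧ (Q ∨ ¬P) ∧ R   (simplify)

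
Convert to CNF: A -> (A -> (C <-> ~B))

(~A | ~C | ~B) & (~A | B | C)

A -> (A -> (C <-> ~B))
= ~A | (A -> (C <-> ~B))
= ~A | ~A | (C <-> ~B)
= ~A | ~A | ((C -> ~B) & (~B -> C))
= ~A | ~A | ((~C | ~B) & (~B -> C))
= ~A | ~A | ((~C | ~B) & (~~B | C))
= ~A | ~A | ((~C | ~B) & (B | C))
= (~A | ~A | ~C | ~B) & (~A | ~A | B | C)
= (~A | ~C | ~B) & (~A | B | C)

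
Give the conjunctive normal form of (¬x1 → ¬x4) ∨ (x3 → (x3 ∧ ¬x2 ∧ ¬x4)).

(¬x1 → ¬x4) ∨ (x3 → (x3 ∧ ¬x2 ∧ ¬x4))
= ¬¬x1 ∨ ¬x4 ∨ (x3 → (x3 ∧ ¬x2 ∧ ¬x4))
= ¬¬x1 ∨ ¬x4 ∨ ¬x3 ∨ (x3 ∧ ¬x2 ∧ ¬x4)
= x1 ∨ ¬x4 ∨ ¬x3 ∨ (x3 ∧ ¬x2 ∧ ¬x4)
= (x1 ∨ ¬x4 ∨ ¬x3 ∨ x3) ∧ (x1 ∨ ¬x4 ∨ ¬x3 ∨ ¬x2) ∧ (x1 ∨ ¬x4 ∨ ¬x3 ∨ ¬x4)
= x1 ∨ ¬x4 ∨ ¬x3

x1 ∨ ¬x4 ∨ ¬x3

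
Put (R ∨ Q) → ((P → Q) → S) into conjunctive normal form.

(¬R ∨ P ∨ S) ∧ (¬Q ∨ S)

(R ∨ Q) → ((P → Q) → S)
⇔ ¬(R ∨ Q) ∨ ((P → Q) → S)
⇔ ¬(R ∨ Q) ∨ ¬(P → Q) ∨ S
⇔ ¬(R ∨ Q) ∨ ¬(¬P ∨ Q) ∨ S
⇔ (¬R ∧ ¬Q) ∨ ¬(¬P ∨ Q) ∨ S
⇔ (¬R ∧ ¬Q) ∨ (¬¬P ∧ ¬Q) ∨ S
⇔ (¬R ∧ ¬Q) ∨ (P ∧ ¬Q) ∨ S
⇔ (¬R ∨ P ∨ S) ∧ (¬R ∨ ¬Q ∨ S) ∧ (¬Q ∨ P ∨ S) ∧ (¬Q ∨ ¬Q ∨ S)
⇔ (¬R ∨ P ∨ S) ∧ (¬Q ∨ S)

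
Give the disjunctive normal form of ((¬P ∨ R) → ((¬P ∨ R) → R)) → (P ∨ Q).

((¬P ∨ R) → ((¬P ∨ R) → R)) → (P ∨ Q)
≡ ¬((¬P ∨ R) → ((¬P ∨ R) → R)) ∨ P ∨ Q   [eliminate →]
≡ ¬(¬(¬P ∨ R) ∨ ((¬P ∨ R) → R)) ∨ P ∨ Q   [eliminate →]
≡ ¬(¬(¬P ∨ R) ∨ ¬(¬P ∨ R) ∨ R) ∨ P ∨ Q   [eliminate →]
≡ (¬¬(¬P ∨ R) ∧ ¬¬(¬P ∨ R) ∧ ¬R) ∨ P ∨ Q   [De Morgan]
≡ ((¬P ∨ R) ∧ ¬¬(¬P ∨ R) ∧ ¬R) ∨ P ∨ Q   [double negation]
≡ ((¬P ∨ R) ∧ (¬P ∨ R) ∧ ¬R) ∨ P ∨ Q   [double negation]
≡ (¬P ∧ ¬P ∧ ¬R) ∨ (¬P ∧ R ∧ ¬R) ∨ (R ∧ ¬P ∧ ¬R) ∨ (R ∧ R ∧ ¬R) ∨ P ∨ Q   [distribute ∧ over ∨]
≡ (¬P ∧ ¬R) ∨ P ∨ Q   [simplify]

(¬P ∧ ¬R) ∨ P ∨ Q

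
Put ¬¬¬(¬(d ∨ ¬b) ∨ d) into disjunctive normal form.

¬¬¬(¬(d ∨ ¬b) ∨ d)
≡ ¬(¬(d ∨ ¬b) ∨ d)   [double negation]
≡ ¬¬(d ∨ ¬b) ∧ ¬d   [De Morgan]
≡ (d ∨ ¬b) ∧ ¬d   [double negation]
≡ (d ∧ ¬d) ∨ (¬b ∧ ¬d)   [distribute ∧ over ∨]
≡ ¬b ∧ ¬d   [simplify]

¬b ∧ ¬d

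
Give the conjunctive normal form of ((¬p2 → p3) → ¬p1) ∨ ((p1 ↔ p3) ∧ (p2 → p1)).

((¬p2 → p3) → ¬p1) ∨ ((p1 ↔ p3) ∧ (p2 → p1))
= ¬(¬p2 → p3) ∨ ¬p1 ∨ ((p1 ↔ p3) ∧ (p2 → p1))
= ¬(¬¬p2 ∨ p3) ∨ ¬p1 ∨ ((p1 ↔ p3) ∧ (p2 → p1))
= ¬(¬¬p2 ∨ p3) ∨ ¬p1 ∨ ((p1 → p3) ∧ (p3 → p1) ∧ (p2 → p1))
= ¬(¬¬p2 ∨ p3) ∨ ¬p1 ∨ ((¬p1 ∨ p3) ∧ (p3 → p1) ∧ (p2 → p1))
= ¬(¬¬p2 ∨ p3) ∨ ¬p1 ∨ ((¬p1 ∨ p3) ∧ (¬p3 ∨ p1) ∧ (p2 → p1))
= ¬(¬¬p2 ∨ p3) ∨ ¬p1 ∨ ((¬p1 ∨ p3) ∧ (¬p3 ∨ p1) ∧ (¬p2 ∨ p1))
= (¬¬¬p2 ∧ ¬p3) ∨ ¬p1 ∨ ((¬p1 ∨ p3) ∧ (¬p3 ∨ p1) ∧ (¬p2 ∨ p1))
= (¬p2 ∧ ¬p3) ∨ ¬p1 ∨ ((¬p1 ∨ p3) ∧ (¬p3 ∨ p1) ∧ (¬p2 ∨ p1))
= (¬p2 ∨ ¬p1 ∨ ¬p1 ∨ p3) ∧ (¬p2 ∨ ¬p1 ∨ ¬p3 ∨ p1) ∧ (¬p2 ∨ ¬p1 ∨ ¬p2 ∨ p1) ∧ (¬p3 ∨ ¬p1 ∨ ¬p1 ∨ p3) ∧ (¬p3 ∨ ¬p1 ∨ ¬p3 ∨ p1) ∧ (¬p3 ∨ ¬p1 ∨ ¬p2 ∨ p1)
= ¬p2 ∨ ¬p1 ∨ p3

¬p2 ∨ ¬p1 ∨ p3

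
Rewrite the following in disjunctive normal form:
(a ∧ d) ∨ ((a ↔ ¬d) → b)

(a ∧ d) ∨ (¬d ∧ ¬a) ∨ b

(a ∧ d) ∨ ((a ↔ ¬d) → b)
≡ (a ∧ d) ∨ ¬(a ↔ ¬d) ∨ b   [eliminate →]
≡ (a ∧ d) ∨ ¬((a → ¬d) ∧ (¬d → a)) ∨ b   [eliminate ↔]
≡ (a ∧ d) ∨ ¬((¬a ∨ ¬d) ∧ (¬d → a)) ∨ b   [eliminate →]
≡ (a ∧ d) ∨ ¬((¬a ∨ ¬d) ∧ (¬¬d ∨ a)) ∨ b   [eliminate →]
≡ (a ∧ d) ∨ ¬(¬a ∨ ¬d) ∨ ¬(¬¬d ∨ a) ∨ b   [De Morgan]
≡ (a ∧ d) ∨ (¬¬a ∧ ¬¬d) ∨ ¬(¬¬d ∨ a) ∨ b   [De Morgan]
≡ (a ∧ d) ∨ (a ∧ ¬¬d) ∨ ¬(¬¬d ∨ a) ∨ b   [double negation]
≡ (a ∧ d) ∨ (a ∧ d) ∨ ¬(¬¬d ∨ a) ∨ b   [double negation]
≡ (a ∧ d) ∨ (a ∧ d) ∨ (¬¬¬d ∧ ¬a) ∨ b   [De Morgan]
≡ (a ∧ d) ∨ (a ∧ d) ∨ (¬d ∧ ¬a) ∨ b   [double negation]
≡ (a ∧ d) ∨ (¬d ∧ ¬a) ∨ b   [simplify]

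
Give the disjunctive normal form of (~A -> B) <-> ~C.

(~A -> B) <-> ~C
≡ ((~A -> B) -> ~C) & (~C -> (~A -> B))   [eliminate <->]
≡ (~(~A -> B) | ~C) & (~C -> (~A -> B))   [eliminate ->]
≡ (~(~~A | B) | ~C) & (~C -> (~A -> B))   [eliminate ->]
≡ (~(~~A | B) | ~C) & (~~C | (~A -> B))   [eliminate ->]
≡ (~(~~A | B) | ~C) & (~~C | ~~A | B)   [eliminate ->]
≡ ((~~~A & ~B) | ~C) & (~~C | ~~A | B)   [De Morgan]
≡ ((~A & ~B) | ~C) & (~~C | ~~A | B)   [double negation]
≡ ((~A & ~B) | ~C) & (C | ~~A | B)   [double negation]
≡ ((~A & ~B) | ~C) & (C | A | B)   [double negation]
≡ (~A & ~B & C) | (~A & ~B & A) | (~A & ~B & B) | (~C & C) | (~C & A) | (~C & B)   [distribute & over |]
≡ (~A & ~B & C) | (~C & A) | (~C & B)   [simplify]

(~A & ~B & C) | (~C & A) | (~C & B)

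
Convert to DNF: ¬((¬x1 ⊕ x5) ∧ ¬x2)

¬((¬x1 ⊕ x5) ∧ ¬x2)
= ¬((¬x1 ∧ ¬x5 ∨ ¬¬x1 ∧ x5) ∧ ¬x2)   [expand ⊕]
= ¬(¬x1 ∧ ¬x5 ∨ ¬¬x1 ∧ x5) ∨ ¬¬x2   [De Morgan]
= ¬(¬x1 ∧ ¬x5) ∧ ¬(¬¬x1 ∧ x5) ∨ ¬¬x2   [De Morgan]
= (¬¬x1 ∨ ¬¬x5) ∧ ¬(¬¬x1 ∧ x5) ∨ ¬¬x2   [De Morgan]
= (x1 ∨ ¬¬x5) ∧ ¬(¬¬x1 ∧ x5) ∨ ¬¬x2   [double negation]
= (x1 ∨ x5) ∧ ¬(¬¬x1 ∧ x5) ∨ ¬¬x2   [double negation]
= (x1 ∨ x5) ∧ (¬¬¬x1 ∨ ¬x5) ∨ ¬¬x2   [De Morgan]
= (x1 ∨ x5) ∧ (¬x1 ∨ ¬x5) ∨ ¬¬x2   [double negation]
= (x1 ∨ x5) ∧ (¬x1 ∨ ¬x5) ∨ x2   [double negation]
= x1 ∧ ¬x1 ∨ x1 ∧ ¬x5 ∨ x5 ∧ ¬x1 ∨ x5 ∧ ¬x5 ∨ x2   [distribute ∧ over ∨]
= x1 ∧ ¬x5 ∨ x5 ∧ ¬x1 ∨ x2   [simplify]

x1 ∧ ¬x5 ∨ x5 ∧ ¬x1 ∨ x2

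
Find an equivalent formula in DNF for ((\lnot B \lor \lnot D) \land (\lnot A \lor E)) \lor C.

(\lnot B \land \lnot A) \lor (\lnot B \land E) \lor (\lnot D \land \lnot A) \lor (\lnot D \land E) \lor C

((\lnot B \lor \lnot D) \land (\lnot A \lor E)) \lor C
≡ (\lnot B \land \lnot A) \lor (\lnot B \land E) \lor (\lnot D \land \lnot A) \lor (\lnot D \land E) \lor C   (distribute \land over \lor)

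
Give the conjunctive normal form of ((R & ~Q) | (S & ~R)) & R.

(~Q | S) & (~Q | ~R) & R

((R & ~Q) | (S & ~R)) & R
≡ (R | S) & (R | ~R) & (~Q | S) & (~Q | ~R) & R
≡ (~Q | S) & (~Q | ~R) & R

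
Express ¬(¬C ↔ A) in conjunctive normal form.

¬(¬C ↔ A)
≡ ¬((¬C → A) ∧ (A → ¬C))   [eliminate ↔]
≡ ¬((¬¬C ∨ A) ∧ (A → ¬C))   [eliminate →]
≡ ¬((¬¬C ∨ A) ∧ (¬A ∨ ¬C))   [eliminate →]
≡ ¬(¬¬C ∨ A) ∨ ¬(¬A ∨ ¬C)   [De Morgan]
≡ (¬¬¬C ∧ ¬A) ∨ ¬(¬A ∨ ¬C)   [De Morgan]
≡ (¬C ∧ ¬A) ∨ ¬(¬A ∨ ¬C)   [double negation]
≡ (¬C ∧ ¬A) ∨ (¬¬A ∧ ¬¬C)   [De Morgan]
≡ (¬C ∧ ¬A) ∨ (A ∧ ¬¬C)   [double negation]
≡ (¬C ∧ ¬A) ∨ (A ∧ C)   [double negation]
≡ (¬C ∨ A) ∧ (¬C ∨ C) ∧ (¬A ∨ A) ∧ (¬A ∨ C)   [distribute ∨ over ∧]
≡ (¬C ∨ A) ∧ (¬A ∨ C)   [simplify]

(¬C ∨ A) ∧ (¬A ∨ C)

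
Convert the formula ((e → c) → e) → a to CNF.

((e → c) → e) → a
⇔ ¬((e → c) → e) ∨ a   — eliminate →
⇔ ¬(¬(e → c) ∨ e) ∨ a   — eliminate →
⇔ ¬(¬(¬e ∨ c) ∨ e) ∨ a   — eliminate →
⇔ (¬¬(¬e ∨ c) ∧ ¬e) ∨ a   — De Morgan
⇔ ((¬e ∨ c) ∧ ¬e) ∨ a   — double negation
⇔ (¬e ∨ c ∨ a) ∧ (¬e ∨ a)   — distribute ∨ over ∧
⇔ ¬e ∨ a   — simplify

¬e ∨ a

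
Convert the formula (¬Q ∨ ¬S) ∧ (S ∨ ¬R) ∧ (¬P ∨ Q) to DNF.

(¬Q ∨ ¬S) ∧ (S ∨ ¬R) ∧ (¬P ∨ Q)
= (¬Q ∧ S ∧ ¬P) ∨ (¬Q ∧ S ∧ Q) ∨ (¬Q ∧ ¬R ∧ ¬P) ∨ (¬Q ∧ ¬R ∧ Q) ∨ (¬S ∧ S ∧ ¬P) ∨ (¬S ∧ S ∧ Q) ∨ (¬S ∧ ¬R ∧ ¬P) ∨ (¬S ∧ ¬R ∧ Q)   (distribute ∧ over ∨)
= (¬Q ∧ S ∧ ¬P) ∨ (¬Q ∧ ¬R ∧ ¬P) ∨ (¬S ∧ ¬R ∧ ¬P) ∨ (¬S ∧ ¬R ∧ Q)   (simplify)

(¬Q ∧ S ∧ ¬P) ∨ (¬Q ∧ ¬R ∧ ¬P) ∨ (¬S ∧ ¬R ∧ ¬P) ∨ (¬S ∧ ¬R ∧ Q)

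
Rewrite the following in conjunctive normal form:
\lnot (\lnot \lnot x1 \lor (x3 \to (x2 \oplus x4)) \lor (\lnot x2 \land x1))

\lnot (\lnot \lnot x1 \lor (x3 \to (x2 \oplus x4)) \lor (\lnot x2 \land x1))
≡ \lnot (\lnot \lnot x1 \lor \lnot x3 \lor (x2 \oplus x4) \lor (\lnot x2 \land x1))   (eliminate \to)
≡ \lnot (\lnot \lnot x1 \lor \lnot x3 \lor ((x2 \lor x4) \land \lnot (x2 \land x4)) \lor (\lnot x2 \land x1))   (expand \oplus)
≡ \lnot \lnot \lnot x1 \land \lnot \lnot x3 \land \lnot ((x2 \lor x4) \land \lnot (x2 \land x4)) \land \lnot (\lnot x2 \land x1)   (De Morgan)
≡ \lnot x1 \land \lnot \lnot x3 \land \lnot ((x2 \lor x4) \land \lnot (x2 \land x4)) \land \lnot (\lnot x2 \land x1)   (double negation)
≡ \lnot x1 \land x3 \land \lnot ((x2 \lor x4) \land \lnot (x2 \land x4)) \land \lnot (\lnot x2 \land x1)   (double negation)
≡ \lnot x1 \land x3 \land (\lnot (x2 \lor x4) \lor \lnot \lnot (x2 \land x4)) \land \lnot (\lnot x2 \land x1)   (De Morgan)
≡ \lnot x1 \land x3 \land ((\lnot x2 \land \lnot x4) \lor \lnot \lnot (x2 \land x4)) \land \lnot (\lnot x2 \land x1)   (De Morgan)
≡ \lnot x1 \land x3 \land ((\lnot x2 \land \lnot x4) \lor (x2 \land x4)) \land \lnot (\lnot x2 \land x1)   (double negation)
≡ \lnot x1 \land x3 \land ((\lnot x2 \land \lnot x4) \lor (x2 \land x4)) \land (\lnot \lnot x2 \lor \lnot x1)   (De Morgan)
≡ \lnot x1 \land x3 \land ((\lnot x2 \land \lnot x4) \lor (x2 \land x4)) \land (x2 \lor \lnot x1)   (double negation)
≡ \lnot x1 \land x3 \land (\lnot x2 \lor x2) \land (\lnot x2 \lor x4) \land (\lnot x4 \lor x2) \land (\lnot x4 \lor x4) \land (x2 \lor \lnot x1)   (distribute \lor over \land)
≡ \lnot x1 \land x3 \land (\lnot x2 \lor x4) \land (\lnot x4 \lor x2)   (simplify)

\lnot x1 \land x3 \land (\lnot x2 \lor x4) \land (\lnot x4 \lor x2)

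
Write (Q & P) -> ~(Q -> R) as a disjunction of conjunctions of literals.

~Q | ~P | (Q & ~R)

(Q & P) -> ~(Q -> R)
≡ ~(Q & P) | ~(Q -> R)
≡ ~(Q & P) | ~(~Q | R)
≡ ~Q | ~P | ~(~Q | R)
≡ ~Q | ~P | (~~Q & ~R)
≡ ~Q | ~P | (Q & ~R)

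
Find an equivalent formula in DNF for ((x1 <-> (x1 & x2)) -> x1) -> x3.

((x1 <-> (x1 & x2)) -> x1) -> x3
≡ ~((x1 <-> (x1 & x2)) -> x1) | x3   (eliminate ->)
≡ ~(~(x1 <-> (x1 & x2)) | x1) | x3   (eliminate ->)
≡ ~(~((x1 -> (x1 & x2)) & ((x1 & x2) -> x1)) | x1) | x3   (eliminate <->)
≡ ~(~((~x1 | (x1 & x2)) & ((x1 & x2) -> x1)) | x1) | x3   (eliminate ->)
≡ ~(~((~x1 | (x1 & x2)) & (~(x1 & x2) | x1)) | x1) | x3   (eliminate ->)
≡ (~~((~x1 | (x1 & x2)) & (~(x1 & x2) | x1)) & ~x1) | x3   (De Morgan)
≡ ((~x1 | (x1 & x2)) & (~(x1 & x2) | x1) & ~x1) | x3   (double negation)
≡ ((~x1 | (x1 & x2)) & (~x1 | ~x2 | x1) & ~x1) | x3   (De Morgan)
≡ (~x1 & ~x1 & ~x1) | (~x1 & ~x2 & ~x1) | (~x1 & x1 & ~x1) | (x1 & x2 & ~x1 & ~x1) | (x1 & x2 & ~x2 & ~x1) | (x1 & x2 & x1 & ~x1) | x3   (distribute & over |)
≡ ~x1 | x3   (simplify)

~x1 | x3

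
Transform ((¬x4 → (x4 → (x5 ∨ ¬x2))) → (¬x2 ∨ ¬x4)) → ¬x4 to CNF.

x2 ∨ ¬x4

((¬x4 → (x4 → (x5 ∨ ¬x2))) → (¬x2 ∨ ¬x4)) → ¬x4
⇔ ¬((¬x4 → (x4 → (x5 ∨ ¬x2))) → (¬x2 ∨ ¬x4)) ∨ ¬x4   [eliminate →]
⇔ ¬(¬(¬x4 → (x4 → (x5 ∨ ¬x2))) ∨ ¬x2 ∨ ¬x4) ∨ ¬x4   [eliminate →]
⇔ ¬(¬(¬¬x4 ∨ (x4 → (x5 ∨ ¬x2))) ∨ ¬x2 ∨ ¬x4) ∨ ¬x4   [eliminate →]
⇔ ¬(¬(¬¬x4 ∨ ¬x4 ∨ x5 ∨ ¬x2) ∨ ¬x2 ∨ ¬x4) ∨ ¬x4   [eliminate →]
⇔ (¬¬(¬¬x4 ∨ ¬x4 ∨ x5 ∨ ¬x2) ∧ ¬¬x2 ∧ ¬¬x4) ∨ ¬x4   [De Morgan]
⇔ ((¬¬x4 ∨ ¬x4 ∨ x5 ∨ ¬x2) ∧ ¬¬x2 ∧ ¬¬x4) ∨ ¬x4   [double negation]
⇔ ((x4 ∨ ¬x4 ∨ x5 ∨ ¬x2) ∧ ¬¬x2 ∧ ¬¬x4) ∨ ¬x4   [double negation]
⇔ ((x4 ∨ ¬x4 ∨ x5 ∨ ¬x2) ∧ x2 ∧ ¬¬x4) ∨ ¬x4   [double negation]
⇔ ((x4 ∨ ¬x4 ∨ x5 ∨ ¬x2) ∧ x2 ∧ x4) ∨ ¬x4   [double negation]
⇔ (x4 ∨ ¬x4 ∨ x5 ∨ ¬x2 ∨ ¬x4) ∧ (x2 ∨ ¬x4) ∧ (x4 ∨ ¬x4)   [distribute ∨ over ∧]
⇔ x2 ∨ ¬x4   [simplify]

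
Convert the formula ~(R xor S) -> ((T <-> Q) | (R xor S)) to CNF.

~(R xor S) -> ((T <-> Q) | (R xor S))
= ~~(R xor S) | (T <-> Q) | (R xor S)   [eliminate ->]
= ~~((R | S) & ~(R & S)) | (T <-> Q) | (R xor S)   [expand xor]
= ~~((R | S) & ~(R & S)) | ((T -> Q) & (Q -> T)) | (R xor S)   [eliminate <->]
= ~~((R | S) & ~(R & S)) | ((~T | Q) & (Q -> T)) | (R xor S)   [eliminate ->]
= ~~((R | S) & ~(R & S)) | ((~T | Q) & (~Q | T)) | (R xor S)   [eliminate ->]
= ~~((R | S) & ~(R & S)) | ((~T | Q) & (~Q | T)) | ((R | S) & ~(R & S))   [expand xor]
= ((R | S) & ~(R & S)) | ((~T | Q) & (~Q | T)) | ((R | S) & ~(R & S))   [double negation]
= ((R | S) & (~R | ~S)) | ((~T | Q) & (~Q | T)) | ((R | S) & ~(R & S))   [De Morgan]
= ((R | S) & (~R | ~S)) | ((~T | Q) & (~Q | T)) | ((R | S) & (~R | ~S))   [De Morgan]
= (R | S | ~T | Q | R | S) & (R | S | ~T | Q | ~R | ~S) & (R | S | ~Q | T | R | S) & (R | S | ~Q | T | ~R | ~S) & (~R | ~S | ~T | Q | R | S) & (~R | ~S | ~T | Q | ~R | ~S) & (~R | ~S | ~Q | T | R | S) & (~R | ~S | ~Q | T | ~R | ~S)   [distribute | over &]
= (R | S | ~T | Q) & (R | S | ~Q | T) & (~R | ~S | ~T | Q) & (~R | ~S | ~Q | T)   [simplify]

(R | S | ~T | Q) & (R | S | ~Q | T) & (~R | ~S | ~T | Q) & (~R | ~S | ~Q | T)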